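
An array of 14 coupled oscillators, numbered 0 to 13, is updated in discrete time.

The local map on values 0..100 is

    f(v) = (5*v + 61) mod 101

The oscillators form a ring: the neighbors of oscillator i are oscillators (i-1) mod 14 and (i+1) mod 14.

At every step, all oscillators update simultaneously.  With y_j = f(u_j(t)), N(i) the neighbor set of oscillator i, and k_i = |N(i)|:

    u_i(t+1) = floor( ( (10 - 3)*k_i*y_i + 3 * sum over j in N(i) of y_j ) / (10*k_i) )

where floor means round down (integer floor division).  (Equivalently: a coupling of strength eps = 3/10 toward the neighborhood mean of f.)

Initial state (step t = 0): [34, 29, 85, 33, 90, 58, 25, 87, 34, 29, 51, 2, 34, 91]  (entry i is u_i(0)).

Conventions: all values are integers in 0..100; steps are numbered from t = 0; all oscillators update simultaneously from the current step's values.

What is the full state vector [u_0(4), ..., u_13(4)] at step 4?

Simulating step by step:
t=0: [34, 29, 85, 33, 90, 58, 25, 87, 34, 29, 51, 2, 34, 91]
t=1: [22, 19, 61, 30, 15, 47, 80, 81, 34, 9, 20, 56, 32, 16]
t=2: [63, 58, 53, 21, 39, 79, 63, 56, 30, 16, 48, 38, 25, 41]
t=3: [67, 48, 33, 57, 55, 55, 64, 38, 18, 44, 82, 61, 76, 68]
t=4: [94, 86, 38, 38, 34, 39, 66, 53, 54, 72, 68, 59, 50, 88]

Answer: [94, 86, 38, 38, 34, 39, 66, 53, 54, 72, 68, 59, 50, 88]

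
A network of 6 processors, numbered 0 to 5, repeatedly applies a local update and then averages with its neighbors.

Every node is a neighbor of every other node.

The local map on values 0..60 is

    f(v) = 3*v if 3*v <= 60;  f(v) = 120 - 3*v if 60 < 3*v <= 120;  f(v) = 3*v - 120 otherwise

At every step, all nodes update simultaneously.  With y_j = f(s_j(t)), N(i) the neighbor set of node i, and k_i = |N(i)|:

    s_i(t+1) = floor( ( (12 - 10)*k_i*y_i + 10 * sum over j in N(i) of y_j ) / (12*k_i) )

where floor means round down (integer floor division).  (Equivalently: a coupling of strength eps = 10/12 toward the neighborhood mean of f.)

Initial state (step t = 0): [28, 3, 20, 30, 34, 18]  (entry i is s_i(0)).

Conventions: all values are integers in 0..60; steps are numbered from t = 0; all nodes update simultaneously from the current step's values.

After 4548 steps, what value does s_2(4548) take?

Answer: s_2(4548) = 42
Key observation: The state at step 2, [18, 18, 18, 18, 18, 18], reappears at step 6: the system is in a cycle of period 4 from step 2 on.  Therefore the state at step 4548 equals the state at step 2 + ((4548 - 2) mod 4) = 4, which is [42, 42, 42, 42, 42, 42].

Derivation:
t=0: [28, 3, 20, 30, 34, 18]
t=1: [34, 34, 34, 34, 34, 34]
t=2: [18, 18, 18, 18, 18, 18]
t=3: [54, 54, 54, 54, 54, 54]
t=4: [42, 42, 42, 42, 42, 42]
t=5: [6, 6, 6, 6, 6, 6]
t=6: [18, 18, 18, 18, 18, 18]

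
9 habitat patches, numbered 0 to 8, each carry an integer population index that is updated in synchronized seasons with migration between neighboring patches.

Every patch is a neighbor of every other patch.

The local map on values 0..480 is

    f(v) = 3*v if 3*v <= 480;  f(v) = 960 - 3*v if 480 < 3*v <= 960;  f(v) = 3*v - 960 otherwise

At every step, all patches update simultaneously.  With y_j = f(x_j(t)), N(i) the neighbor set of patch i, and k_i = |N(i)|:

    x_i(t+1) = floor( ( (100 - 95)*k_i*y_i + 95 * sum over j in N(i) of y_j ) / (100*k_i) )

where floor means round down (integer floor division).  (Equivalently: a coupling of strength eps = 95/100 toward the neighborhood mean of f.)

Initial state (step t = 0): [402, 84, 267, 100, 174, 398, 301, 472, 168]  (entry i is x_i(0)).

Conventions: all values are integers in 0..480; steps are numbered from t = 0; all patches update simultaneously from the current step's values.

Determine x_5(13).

Simulating step by step:
t=0: [402, 84, 267, 100, 174, 398, 301, 472, 168]
t=1: [291, 291, 297, 287, 278, 292, 304, 277, 277]
t=2: [95, 95, 97, 95, 93, 96, 98, 93, 93]
t=3: [285, 285, 284, 285, 285, 284, 284, 285, 285]
t=4: [106, 106, 105, 106, 106, 105, 105, 106, 106]
t=5: [316, 316, 317, 316, 316, 317, 317, 316, 316]
t=6: [10, 10, 11, 10, 10, 11, 11, 10, 10]
t=7: [31, 31, 30, 31, 31, 30, 30, 31, 31]
t=8: [91, 91, 92, 91, 91, 92, 92, 91, 91]
t=9: [274, 274, 273, 274, 274, 273, 273, 274, 274]
t=10: [139, 139, 138, 139, 139, 138, 138, 139, 139]
t=11: [415, 415, 416, 415, 415, 416, 416, 415, 415]
t=12: [286, 286, 285, 286, 286, 285, 285, 286, 286]
t=13: [103, 103, 102, 103, 103, 102, 102, 103, 103]

Answer: x_5(13) = 102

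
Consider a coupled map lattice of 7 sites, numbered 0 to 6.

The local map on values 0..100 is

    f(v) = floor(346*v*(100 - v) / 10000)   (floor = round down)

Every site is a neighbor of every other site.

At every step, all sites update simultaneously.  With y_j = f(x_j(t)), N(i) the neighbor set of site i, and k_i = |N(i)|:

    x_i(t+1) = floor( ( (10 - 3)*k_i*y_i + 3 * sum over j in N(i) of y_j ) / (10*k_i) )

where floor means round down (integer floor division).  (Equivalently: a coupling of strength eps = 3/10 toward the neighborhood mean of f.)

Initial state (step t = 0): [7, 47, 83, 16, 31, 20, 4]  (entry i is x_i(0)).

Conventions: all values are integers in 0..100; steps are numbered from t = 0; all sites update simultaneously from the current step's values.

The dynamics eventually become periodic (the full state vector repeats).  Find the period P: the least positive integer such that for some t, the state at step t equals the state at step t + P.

Simulating step by step:
t=0: [7, 47, 83, 16, 31, 20, 4]
t=1: [31, 73, 48, 47, 65, 52, 25]
t=2: [75, 71, 83, 83, 77, 83, 68]
t=3: [62, 66, 51, 51, 60, 51, 69]
t=4: [81, 78, 84, 84, 82, 84, 76]
t=5: [52, 56, 48, 48, 51, 48, 59]
t=6: [85, 85, 85, 85, 85, 85, 83]
t=7: [44, 44, 44, 44, 44, 44, 46]
t=8: [85, 85, 85, 85, 85, 85, 85]
t=9: [44, 44, 44, 44, 44, 44, 44]
t=10: [85, 85, 85, 85, 85, 85, 85]

Answer: 2
Key observation: The state at step 8, [85, 85, 85, 85, 85, 85, 85], reappears at step 10 — and no state repeats earlier — so the cycle the system enters has period 2.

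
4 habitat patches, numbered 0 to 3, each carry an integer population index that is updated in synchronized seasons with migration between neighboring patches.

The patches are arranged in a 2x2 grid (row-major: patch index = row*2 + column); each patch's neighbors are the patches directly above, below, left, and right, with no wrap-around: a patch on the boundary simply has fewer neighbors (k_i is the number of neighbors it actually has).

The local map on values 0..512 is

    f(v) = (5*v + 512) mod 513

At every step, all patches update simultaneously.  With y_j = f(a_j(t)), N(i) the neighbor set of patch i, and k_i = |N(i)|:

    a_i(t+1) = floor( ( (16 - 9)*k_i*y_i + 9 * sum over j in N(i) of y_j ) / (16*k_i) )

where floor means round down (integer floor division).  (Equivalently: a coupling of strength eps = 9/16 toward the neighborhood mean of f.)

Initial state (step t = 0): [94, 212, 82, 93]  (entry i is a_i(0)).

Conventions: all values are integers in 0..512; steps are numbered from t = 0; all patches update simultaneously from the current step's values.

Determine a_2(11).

Answer: a_2(11) = 272

Derivation:
t=0: [94, 212, 82, 93]
t=1: [329, 276, 441, 327]
t=2: [187, 210, 122, 183]
t=3: [217, 241, 273, 208]
t=4: [170, 97, 167, 150]
t=5: [373, 372, 301, 329]
t=6: [366, 260, 330, 270]
t=7: [234, 291, 220, 249]
t=8: [203, 288, 133, 236]
t=9: [377, 364, 250, 225]
t=10: [292, 247, 222, 184]
t=11: [271, 326, 272, 259]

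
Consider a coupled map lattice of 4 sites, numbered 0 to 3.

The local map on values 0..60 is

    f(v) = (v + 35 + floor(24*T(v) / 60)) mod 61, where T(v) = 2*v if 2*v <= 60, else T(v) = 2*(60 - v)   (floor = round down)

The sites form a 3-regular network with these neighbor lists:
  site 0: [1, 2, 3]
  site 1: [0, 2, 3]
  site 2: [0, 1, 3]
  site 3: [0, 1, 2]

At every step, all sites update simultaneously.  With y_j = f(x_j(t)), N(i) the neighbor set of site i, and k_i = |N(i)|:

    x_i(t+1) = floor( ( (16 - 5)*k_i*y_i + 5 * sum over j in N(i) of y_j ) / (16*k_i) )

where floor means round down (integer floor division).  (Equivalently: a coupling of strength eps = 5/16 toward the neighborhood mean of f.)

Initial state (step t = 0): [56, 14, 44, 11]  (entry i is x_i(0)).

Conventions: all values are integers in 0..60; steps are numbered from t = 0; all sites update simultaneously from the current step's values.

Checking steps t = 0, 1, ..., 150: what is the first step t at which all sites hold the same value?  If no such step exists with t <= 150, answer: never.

Answer: 5
Key observation: Synchronization is absorbing here: once all sites are equal they stay equal, and step 5 is the first all-equal step.

Derivation:
t=0: [56, 14, 44, 11]  (not all equal)
t=1: [37, 53, 35, 49]  (not all equal)
t=2: [29, 31, 29, 30]  (not all equal)
t=3: [26, 27, 26, 27]  (not all equal)
t=4: [20, 21, 20, 21]  (not all equal)
t=5: [10, 10, 10, 10]  (all equal)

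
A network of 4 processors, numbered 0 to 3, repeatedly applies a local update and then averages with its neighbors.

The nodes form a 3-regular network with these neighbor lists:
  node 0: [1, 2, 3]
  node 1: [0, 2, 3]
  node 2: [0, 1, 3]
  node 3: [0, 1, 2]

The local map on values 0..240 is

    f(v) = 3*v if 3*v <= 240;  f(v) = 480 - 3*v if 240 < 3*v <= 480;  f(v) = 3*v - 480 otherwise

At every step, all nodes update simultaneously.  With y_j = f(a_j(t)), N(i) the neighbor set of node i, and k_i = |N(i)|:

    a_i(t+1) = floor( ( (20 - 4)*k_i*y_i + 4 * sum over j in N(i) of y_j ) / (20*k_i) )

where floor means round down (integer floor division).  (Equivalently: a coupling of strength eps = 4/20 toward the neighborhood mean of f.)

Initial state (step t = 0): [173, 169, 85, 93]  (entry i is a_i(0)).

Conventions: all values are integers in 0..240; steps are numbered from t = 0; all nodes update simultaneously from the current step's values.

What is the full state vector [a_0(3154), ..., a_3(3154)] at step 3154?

Answer: [126, 126, 126, 126]
Key observation: The state at step 31, [102, 102, 102, 102], reappears at step 35: the system is in a cycle of period 4 from step 31 on.  Therefore the state at step 3154 equals the state at step 31 + ((3154 - 31) mod 4) = 34, which is [126, 126, 126, 126].

Derivation:
t=0: [173, 169, 85, 93]
t=1: [61, 52, 197, 180]
t=2: [168, 148, 115, 78]
t=3: [46, 55, 127, 200]
t=4: [136, 155, 107, 122]
t=5: [76, 35, 140, 107]
t=6: [204, 113, 80, 153]
t=7: [132, 139, 211, 51]
t=8: [91, 76, 142, 142]
t=9: [188, 203, 75, 75]
t=10: [105, 138, 209, 209]
t=11: [156, 83, 142, 142]
t=12: [32, 192, 63, 63]
t=13: [108, 108, 176, 176]
t=14: [141, 141, 62, 62]
t=15: [74, 74, 168, 168]
t=16: [195, 195, 50, 50]
t=17: [111, 111, 144, 144]
t=18: [133, 133, 61, 61]
t=19: [94, 94, 169, 169]
t=20: [175, 175, 49, 49]
t=21: [58, 58, 133, 133]
t=22: [161, 161, 93, 93]
t=23: [29, 29, 174, 174]
t=24: [81, 81, 48, 48]
t=25: [224, 224, 156, 156]
t=26: [168, 168, 36, 36]
t=27: [35, 35, 96, 96]
t=28: [116, 116, 180, 180]
t=29: [122, 122, 69, 69]
t=30: [126, 126, 194, 194]
t=31: [102, 102, 102, 102]
t=32: [174, 174, 174, 174]
t=33: [42, 42, 42, 42]
t=34: [126, 126, 126, 126]
t=35: [102, 102, 102, 102]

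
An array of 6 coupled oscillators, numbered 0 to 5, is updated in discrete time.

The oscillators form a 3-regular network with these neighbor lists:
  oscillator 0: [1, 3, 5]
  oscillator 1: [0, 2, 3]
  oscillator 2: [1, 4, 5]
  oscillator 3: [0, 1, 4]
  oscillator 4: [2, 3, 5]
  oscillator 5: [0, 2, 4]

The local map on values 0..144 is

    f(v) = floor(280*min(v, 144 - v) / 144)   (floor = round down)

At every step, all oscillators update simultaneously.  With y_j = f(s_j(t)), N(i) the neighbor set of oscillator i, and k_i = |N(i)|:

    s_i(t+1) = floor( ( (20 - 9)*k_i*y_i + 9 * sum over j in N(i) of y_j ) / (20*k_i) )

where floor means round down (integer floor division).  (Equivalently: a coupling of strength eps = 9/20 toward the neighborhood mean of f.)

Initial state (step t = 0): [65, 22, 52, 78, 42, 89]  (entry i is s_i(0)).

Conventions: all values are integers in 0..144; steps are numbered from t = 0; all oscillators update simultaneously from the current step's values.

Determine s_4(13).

Simulating step by step:
t=0: [65, 22, 52, 78, 42, 89]
t=1: [110, 76, 89, 107, 94, 104]
t=2: [78, 109, 104, 83, 91, 82]
t=3: [116, 85, 86, 109, 103, 112]
t=4: [66, 97, 99, 74, 79, 70]
t=5: [124, 102, 100, 126, 123, 125]
t=6: [43, 68, 70, 43, 45, 44]
t=7: [90, 117, 120, 90, 93, 92]
t=8: [96, 67, 63, 96, 92, 93]
t=9: [99, 117, 116, 99, 102, 101]
t=10: [81, 62, 62, 80, 78, 78]
t=11: [122, 120, 122, 123, 126, 125]
t=12: [41, 43, 40, 40, 36, 37]
t=13: [78, 80, 75, 77, 72, 72]

Answer: s_4(13) = 72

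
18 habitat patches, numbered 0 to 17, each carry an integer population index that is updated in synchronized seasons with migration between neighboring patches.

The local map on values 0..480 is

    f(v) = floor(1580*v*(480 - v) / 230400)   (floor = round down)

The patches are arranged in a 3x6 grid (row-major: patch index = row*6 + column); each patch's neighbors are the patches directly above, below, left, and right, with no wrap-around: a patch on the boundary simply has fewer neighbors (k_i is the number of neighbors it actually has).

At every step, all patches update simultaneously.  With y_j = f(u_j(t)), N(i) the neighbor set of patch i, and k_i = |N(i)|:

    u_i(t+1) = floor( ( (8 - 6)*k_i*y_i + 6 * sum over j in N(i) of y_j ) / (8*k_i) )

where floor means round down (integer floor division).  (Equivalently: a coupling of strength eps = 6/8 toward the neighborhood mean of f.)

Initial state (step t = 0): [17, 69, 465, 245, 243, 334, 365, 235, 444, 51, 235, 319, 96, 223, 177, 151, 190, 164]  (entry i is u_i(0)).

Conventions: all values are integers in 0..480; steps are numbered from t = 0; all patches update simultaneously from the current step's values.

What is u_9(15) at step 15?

Answer: u_9(15) = 258

Derivation:
t=0: [17, 69, 465, 245, 243, 334, 365, 235, 444, 51, 235, 319, 96, 223, 177, 151, 190, 164]
t=1: [193, 172, 186, 246, 379, 363, 246, 282, 206, 269, 337, 358, 318, 351, 302, 308, 366, 362]
t=2: [378, 374, 379, 355, 319, 283, 377, 368, 380, 373, 314, 303, 352, 353, 357, 351, 317, 292]
t=3: [267, 269, 274, 297, 348, 365, 280, 277, 274, 299, 341, 370, 291, 299, 294, 309, 349, 364]
t=4: [387, 387, 383, 361, 324, 294, 384, 383, 381, 363, 320, 295, 377, 377, 373, 355, 322, 294]
t=5: [248, 250, 263, 296, 341, 363, 254, 255, 265, 299, 342, 368, 260, 264, 275, 304, 344, 364]
t=6: [393, 393, 387, 365, 328, 300, 393, 392, 386, 365, 324, 296, 392, 390, 383, 360, 324, 298]
t=7: [234, 237, 253, 290, 336, 360, 235, 238, 253, 292, 339, 365, 236, 241, 259, 295, 339, 362]
t=8: [394, 393, 389, 369, 332, 305, 394, 393, 389, 369, 329, 300, 394, 393, 388, 367, 330, 303]
t=9: [232, 235, 249, 284, 330, 356, 232, 235, 248, 284, 333, 360, 232, 236, 251, 286, 332, 357]
t=10: [394, 394, 390, 373, 339, 313, 394, 394, 391, 374, 337, 308, 394, 394, 390, 372, 338, 312]
t=11: [232, 234, 245, 277, 322, 348, 232, 233, 243, 277, 324, 352, 232, 234, 246, 278, 323, 349]
t=12: [394, 394, 391, 378, 348, 324, 394, 394, 392, 379, 346, 320, 394, 394, 391, 377, 347, 323]
t=13: [232, 233, 242, 269, 310, 336, 232, 232, 240, 268, 312, 340, 232, 233, 243, 270, 311, 336]
t=14: [394, 394, 393, 383, 360, 340, 394, 394, 393, 384, 359, 336, 394, 394, 392, 382, 359, 340]
t=15: [232, 232, 238, 259, 293, 316, 232, 232, 237, 258, 294, 320, 232, 233, 239, 260, 294, 317]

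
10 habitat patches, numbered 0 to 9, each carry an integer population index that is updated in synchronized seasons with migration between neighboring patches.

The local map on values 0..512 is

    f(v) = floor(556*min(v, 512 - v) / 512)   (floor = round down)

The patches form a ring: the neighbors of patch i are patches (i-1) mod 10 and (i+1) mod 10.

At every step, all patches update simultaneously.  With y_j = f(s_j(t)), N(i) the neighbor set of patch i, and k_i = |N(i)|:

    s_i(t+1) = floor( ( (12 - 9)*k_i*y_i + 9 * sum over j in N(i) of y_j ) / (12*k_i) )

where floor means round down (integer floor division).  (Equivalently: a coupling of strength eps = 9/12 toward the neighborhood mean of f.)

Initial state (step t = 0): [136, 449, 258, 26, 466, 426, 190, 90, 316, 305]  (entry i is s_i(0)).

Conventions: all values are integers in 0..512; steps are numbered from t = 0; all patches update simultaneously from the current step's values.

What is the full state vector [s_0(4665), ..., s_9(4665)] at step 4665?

Simulating step by step:
t=0: [136, 449, 258, 26, 466, 426, 190, 90, 316, 305]
t=1: [146, 175, 104, 128, 57, 118, 122, 181, 173, 190]
t=2: [188, 148, 151, 99, 115, 104, 154, 168, 197, 180]
t=3: [184, 177, 140, 134, 113, 137, 152, 188, 194, 205]
t=4: [205, 179, 164, 139, 140, 144, 173, 191, 212, 208]
t=5: [212, 198, 173, 161, 152, 166, 182, 208, 219, 225]
t=6: [229, 210, 192, 175, 174, 180, 201, 219, 235, 236]
t=7: [243, 228, 208, 196, 191, 201, 216, 236, 248, 252]
t=8: [260, 244, 228, 215, 213, 219, 236, 252, 265, 267]
t=9: [267, 261, 248, 237, 234, 241, 255, 264, 269, 269]
t=10: [267, 268, 265, 260, 257, 264, 267, 269, 265, 264]
t=11: [266, 266, 268, 272, 272, 270, 266, 266, 266, 267]
t=12: [266, 265, 263, 261, 260, 263, 265, 267, 266, 266]
t=13: [267, 268, 270, 271, 271, 270, 268, 267, 266, 267]
t=14: [265, 264, 262, 261, 261, 262, 264, 265, 266, 266]
t=15: [268, 269, 270, 271, 271, 270, 269, 268, 267, 267]
t=16: [264, 263, 262, 261, 261, 262, 263, 264, 265, 265]
t=17: [269, 270, 271, 271, 271, 271, 270, 269, 268, 268]
t=18: [263, 262, 261, 261, 261, 261, 262, 263, 263, 263]
t=19: [270, 271, 271, 272, 272, 271, 271, 270, 270, 270]
t=20: [261, 261, 260, 260, 260, 260, 261, 261, 262, 262]
t=21: [271, 272, 272, 273, 273, 272, 272, 271, 271, 271]
t=22: [260, 260, 259, 259, 259, 259, 260, 260, 261, 261]
t=23: [272, 273, 273, 274, 274, 273, 273, 272, 272, 272]
t=24: [259, 259, 258, 258, 258, 258, 259, 259, 260, 260]
t=25: [273, 274, 274, 275, 275, 274, 274, 273, 273, 273]
t=26: [258, 258, 257, 257, 257, 257, 258, 258, 259, 259]
t=27: [274, 275, 275, 276, 276, 275, 275, 274, 274, 274]
t=28: [257, 257, 256, 256, 256, 256, 257, 257, 258, 258]
t=29: [275, 276, 277, 278, 278, 277, 276, 275, 275, 275]
t=30: [256, 256, 255, 254, 254, 255, 256, 256, 257, 257]
t=31: [277, 277, 276, 275, 275, 276, 277, 277, 276, 276]
t=32: [255, 255, 256, 256, 256, 256, 255, 255, 255, 255]
t=33: [276, 276, 277, 278, 278, 277, 276, 276, 276, 276]
t=34: [256, 255, 255, 254, 254, 255, 255, 256, 256, 256]
t=35: [277, 276, 275, 275, 275, 275, 276, 277, 278, 278]
t=36: [255, 256, 256, 257, 257, 256, 256, 255, 254, 254]
t=37: [276, 277, 277, 276, 276, 277, 277, 276, 275, 275]
t=38: [256, 255, 255, 255, 255, 255, 255, 256, 256, 256]
t=39: [277, 276, 276, 276, 276, 276, 276, 277, 278, 278]
t=40: [255, 255, 256, 256, 256, 256, 255, 255, 254, 254]
t=41: [275, 276, 277, 278, 278, 277, 276, 275, 275, 275]

Answer: [276, 276, 277, 278, 278, 277, 276, 276, 276, 276]
Key observation: The state at step 29, [275, 276, 277, 278, 278, 277, 276, 275, 275, 275], reappears at step 41: the system is in a cycle of period 12 from step 29 on.  Therefore the state at step 4665 equals the state at step 29 + ((4665 - 29) mod 12) = 33, which is [276, 276, 277, 278, 278, 277, 276, 276, 276, 276].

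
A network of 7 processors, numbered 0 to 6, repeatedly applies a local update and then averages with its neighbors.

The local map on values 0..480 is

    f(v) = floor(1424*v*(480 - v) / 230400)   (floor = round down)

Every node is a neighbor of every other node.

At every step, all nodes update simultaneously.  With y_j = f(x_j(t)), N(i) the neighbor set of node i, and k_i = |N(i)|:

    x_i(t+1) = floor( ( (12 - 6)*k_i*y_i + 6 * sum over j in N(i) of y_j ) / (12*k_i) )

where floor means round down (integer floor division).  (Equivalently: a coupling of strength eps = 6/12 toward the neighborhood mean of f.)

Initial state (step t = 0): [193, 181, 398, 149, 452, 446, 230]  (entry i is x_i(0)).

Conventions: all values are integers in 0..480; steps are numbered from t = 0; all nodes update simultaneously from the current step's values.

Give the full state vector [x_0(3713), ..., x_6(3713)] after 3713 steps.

Simulating step by step:
t=0: [193, 181, 398, 149, 452, 446, 230]
t=1: [284, 281, 226, 268, 174, 181, 290]
t=2: [343, 343, 347, 346, 336, 338, 341]
t=3: [290, 290, 288, 289, 294, 293, 291]
t=4: [339, 339, 340, 340, 338, 338, 339]
t=5: [295, 295, 294, 294, 295, 295, 295]
t=6: [337, 337, 337, 337, 337, 337, 337]
t=7: [297, 297, 297, 297, 297, 297, 297]
t=8: [335, 335, 335, 335, 335, 335, 335]
t=9: [300, 300, 300, 300, 300, 300, 300]
t=10: [333, 333, 333, 333, 333, 333, 333]
t=11: [302, 302, 302, 302, 302, 302, 302]
t=12: [332, 332, 332, 332, 332, 332, 332]
t=13: [303, 303, 303, 303, 303, 303, 303]
t=14: [331, 331, 331, 331, 331, 331, 331]
t=15: [304, 304, 304, 304, 304, 304, 304]
t=16: [330, 330, 330, 330, 330, 330, 330]
t=17: [305, 305, 305, 305, 305, 305, 305]
t=18: [329, 329, 329, 329, 329, 329, 329]
t=19: [307, 307, 307, 307, 307, 307, 307]
t=20: [328, 328, 328, 328, 328, 328, 328]
t=21: [308, 308, 308, 308, 308, 308, 308]
t=22: [327, 327, 327, 327, 327, 327, 327]
t=23: [309, 309, 309, 309, 309, 309, 309]
t=24: [326, 326, 326, 326, 326, 326, 326]
t=25: [310, 310, 310, 310, 310, 310, 310]
t=26: [325, 325, 325, 325, 325, 325, 325]
t=27: [311, 311, 311, 311, 311, 311, 311]
t=28: [324, 324, 324, 324, 324, 324, 324]
t=29: [312, 312, 312, 312, 312, 312, 312]
t=30: [323, 323, 323, 323, 323, 323, 323]
t=31: [313, 313, 313, 313, 313, 313, 313]
t=32: [323, 323, 323, 323, 323, 323, 323]

Answer: [313, 313, 313, 313, 313, 313, 313]
Key observation: The state at step 30, [323, 323, 323, 323, 323, 323, 323], reappears at step 32: the system is in a cycle of period 2 from step 30 on.  Therefore the state at step 3713 equals the state at step 30 + ((3713 - 30) mod 2) = 31, which is [313, 313, 313, 313, 313, 313, 313].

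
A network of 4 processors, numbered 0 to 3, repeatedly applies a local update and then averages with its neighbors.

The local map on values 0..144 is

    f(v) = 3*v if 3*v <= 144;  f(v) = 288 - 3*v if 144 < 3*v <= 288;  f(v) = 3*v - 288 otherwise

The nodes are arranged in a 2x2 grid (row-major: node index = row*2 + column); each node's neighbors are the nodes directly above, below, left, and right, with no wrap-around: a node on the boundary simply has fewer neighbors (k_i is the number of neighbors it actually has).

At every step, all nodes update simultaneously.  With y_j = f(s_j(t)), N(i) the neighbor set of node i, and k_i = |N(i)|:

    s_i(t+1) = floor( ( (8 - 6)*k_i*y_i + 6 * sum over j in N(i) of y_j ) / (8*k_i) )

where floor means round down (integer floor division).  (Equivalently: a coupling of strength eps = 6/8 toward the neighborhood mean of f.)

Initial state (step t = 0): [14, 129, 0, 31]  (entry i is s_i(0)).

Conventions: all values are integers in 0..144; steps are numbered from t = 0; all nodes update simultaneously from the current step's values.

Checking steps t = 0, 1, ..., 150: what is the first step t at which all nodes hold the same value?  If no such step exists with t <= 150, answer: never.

Answer: 32
Key observation: Synchronization is absorbing here: once all nodes are equal they stay equal, and step 32 is the first all-equal step.

Derivation:
t=0: [14, 129, 0, 31]  (not all equal)
t=1: [47, 75, 50, 60]  (not all equal)
t=2: [110, 109, 127, 102]  (not all equal)
t=3: [60, 32, 45, 54]  (not all equal)
t=4: [113, 111, 121, 118]  (not all equal)
t=5: [57, 55, 62, 61]  (not all equal)
t=6: [113, 114, 108, 110]  (not all equal)
t=7: [46, 48, 43, 44]  (not all equal)
t=8: [136, 137, 133, 135]  (not all equal)
t=9: [117, 119, 116, 117]  (not all equal)
t=10: [64, 64, 62, 64]  (not all equal)
t=11: [98, 96, 97, 98]  (not all equal)
t=12: [2, 4, 5, 2]  (not all equal)
t=13: [11, 7, 8, 11]  (not all equal)
t=14: [25, 30, 30, 25]  (not all equal)
t=15: [86, 78, 78, 86]  (not all equal)
t=16: [48, 36, 36, 48]  (not all equal)
t=17: [117, 135, 135, 117]  (not all equal)
t=18: [103, 76, 76, 103]  (not all equal)
t=19: [50, 30, 30, 50]  (not all equal)
t=20: [102, 126, 126, 102]  (not all equal)
t=21: [72, 36, 36, 72]  (not all equal)
t=22: [99, 81, 81, 99]  (not all equal)
t=23: [36, 18, 18, 36]  (not all equal)
t=24: [67, 94, 94, 67]  (not all equal)
t=25: [26, 66, 66, 26]  (not all equal)
t=26: [87, 81, 81, 87]  (not all equal)
t=27: [40, 31, 31, 40]  (not all equal)
t=28: [99, 113, 113, 99]  (not all equal)
t=29: [40, 19, 19, 40]  (not all equal)
t=30: [72, 104, 104, 72]  (not all equal)
t=31: [36, 60, 60, 36]  (not all equal)
t=32: [108, 108, 108, 108]  (all equal)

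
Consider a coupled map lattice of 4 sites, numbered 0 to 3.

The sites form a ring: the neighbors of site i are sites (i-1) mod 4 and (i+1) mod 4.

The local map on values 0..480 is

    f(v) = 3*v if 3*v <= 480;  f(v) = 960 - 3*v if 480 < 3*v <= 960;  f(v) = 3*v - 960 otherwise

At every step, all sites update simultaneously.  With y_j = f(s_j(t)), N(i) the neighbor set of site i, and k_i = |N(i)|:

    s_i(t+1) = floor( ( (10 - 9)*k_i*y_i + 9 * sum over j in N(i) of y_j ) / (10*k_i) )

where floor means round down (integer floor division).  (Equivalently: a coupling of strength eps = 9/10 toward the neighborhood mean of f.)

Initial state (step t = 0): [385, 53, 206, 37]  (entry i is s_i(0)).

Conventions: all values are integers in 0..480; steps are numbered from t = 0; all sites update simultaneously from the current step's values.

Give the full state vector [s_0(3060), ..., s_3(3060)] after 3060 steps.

Answer: [390, 390, 390, 390]
Key observation: The state at step 5, [210, 210, 210, 210], reappears at step 13: the system is in a cycle of period 8 from step 5 on.  Therefore the state at step 3060 equals the state at step 5 + ((3060 - 5) mod 8) = 12, which is [390, 390, 390, 390].

Derivation:
t=0: [385, 53, 206, 37]
t=1: [141, 257, 155, 252]
t=2: [219, 418, 223, 420]
t=3: [297, 296, 296, 297]
t=4: [70, 70, 70, 70]
t=5: [210, 210, 210, 210]
t=6: [330, 330, 330, 330]
t=7: [30, 30, 30, 30]
t=8: [90, 90, 90, 90]
t=9: [270, 270, 270, 270]
t=10: [150, 150, 150, 150]
t=11: [450, 450, 450, 450]
t=12: [390, 390, 390, 390]
t=13: [210, 210, 210, 210]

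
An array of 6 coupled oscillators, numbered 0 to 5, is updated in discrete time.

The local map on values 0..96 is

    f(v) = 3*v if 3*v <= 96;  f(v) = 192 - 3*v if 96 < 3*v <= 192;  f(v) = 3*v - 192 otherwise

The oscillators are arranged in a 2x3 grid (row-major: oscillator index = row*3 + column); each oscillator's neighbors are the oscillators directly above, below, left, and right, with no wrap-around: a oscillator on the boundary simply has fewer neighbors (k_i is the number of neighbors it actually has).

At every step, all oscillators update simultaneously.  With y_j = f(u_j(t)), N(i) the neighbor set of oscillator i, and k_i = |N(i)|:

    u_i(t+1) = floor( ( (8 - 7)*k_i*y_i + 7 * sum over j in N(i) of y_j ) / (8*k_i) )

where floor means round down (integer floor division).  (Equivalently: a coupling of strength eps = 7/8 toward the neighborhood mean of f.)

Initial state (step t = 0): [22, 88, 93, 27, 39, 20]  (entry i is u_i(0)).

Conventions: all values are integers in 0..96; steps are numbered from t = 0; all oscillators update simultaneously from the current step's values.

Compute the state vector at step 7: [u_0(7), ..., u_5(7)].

Answer: [63, 62, 66, 59, 63, 60]

Derivation:
t=0: [22, 88, 93, 27, 39, 20]
t=1: [75, 75, 68, 71, 71, 78]
t=2: [27, 23, 34, 26, 30, 19]
t=3: [74, 84, 66, 84, 70, 85]
t=4: [56, 23, 54, 28, 55, 18]
t=5: [69, 32, 57, 32, 63, 31]
t=6: [85, 23, 85, 19, 83, 22]
t=7: [63, 62, 66, 59, 63, 60]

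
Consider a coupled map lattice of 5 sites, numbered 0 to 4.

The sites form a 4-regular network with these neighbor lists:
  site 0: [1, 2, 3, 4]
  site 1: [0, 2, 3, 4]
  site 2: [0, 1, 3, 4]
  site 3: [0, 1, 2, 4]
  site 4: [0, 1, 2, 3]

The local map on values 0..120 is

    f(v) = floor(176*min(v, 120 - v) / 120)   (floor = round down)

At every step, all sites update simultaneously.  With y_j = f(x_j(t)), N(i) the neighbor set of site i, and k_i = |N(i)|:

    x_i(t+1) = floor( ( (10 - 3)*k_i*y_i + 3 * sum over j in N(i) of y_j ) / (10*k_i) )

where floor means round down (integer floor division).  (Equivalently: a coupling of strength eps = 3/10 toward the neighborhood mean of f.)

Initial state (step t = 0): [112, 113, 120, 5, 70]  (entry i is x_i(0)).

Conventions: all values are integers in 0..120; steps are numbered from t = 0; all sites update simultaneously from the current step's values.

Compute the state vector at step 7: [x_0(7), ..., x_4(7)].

Simulating step by step:
t=0: [112, 113, 120, 5, 70]
t=1: [14, 13, 7, 11, 53]
t=2: [23, 22, 16, 20, 58]
t=3: [35, 35, 29, 33, 68]
t=4: [51, 51, 46, 50, 67]
t=5: [73, 73, 69, 73, 75]
t=6: [68, 68, 72, 68, 67]
t=7: [75, 75, 71, 75, 76]

Answer: [75, 75, 71, 75, 76]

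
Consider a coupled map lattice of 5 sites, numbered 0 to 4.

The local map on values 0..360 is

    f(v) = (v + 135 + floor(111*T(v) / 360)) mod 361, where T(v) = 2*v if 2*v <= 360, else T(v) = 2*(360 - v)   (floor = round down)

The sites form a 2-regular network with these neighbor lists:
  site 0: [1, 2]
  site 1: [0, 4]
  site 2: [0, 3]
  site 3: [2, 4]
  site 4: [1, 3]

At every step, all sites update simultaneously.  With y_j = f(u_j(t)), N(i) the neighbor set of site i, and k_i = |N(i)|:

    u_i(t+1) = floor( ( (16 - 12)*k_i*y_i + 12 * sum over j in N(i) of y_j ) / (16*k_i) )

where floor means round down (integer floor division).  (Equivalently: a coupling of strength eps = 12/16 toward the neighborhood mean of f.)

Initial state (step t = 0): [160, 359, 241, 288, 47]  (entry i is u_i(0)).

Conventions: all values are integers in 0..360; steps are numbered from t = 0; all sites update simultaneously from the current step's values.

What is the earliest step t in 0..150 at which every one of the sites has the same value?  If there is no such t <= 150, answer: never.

Simulating step by step:
t=0: [160, 359, 241, 288, 47]  (not all equal)
t=1: [90, 124, 73, 138, 142]  (not all equal)
t=2: [290, 189, 302, 185, 260]  (not all equal)
t=3: [93, 92, 92, 93, 74]  (not all equal)
t=4: [283, 272, 284, 272, 276]  (not all equal)
t=5: [102, 101, 102, 101, 100]  (not all equal)
t=6: [298, 297, 298, 297, 297]  (not all equal)
t=7: [109, 109, 109, 109, 109]  (all equal)

Answer: 7
Key observation: Synchronization is absorbing here: once all sites are equal they stay equal, and step 7 is the first all-equal step.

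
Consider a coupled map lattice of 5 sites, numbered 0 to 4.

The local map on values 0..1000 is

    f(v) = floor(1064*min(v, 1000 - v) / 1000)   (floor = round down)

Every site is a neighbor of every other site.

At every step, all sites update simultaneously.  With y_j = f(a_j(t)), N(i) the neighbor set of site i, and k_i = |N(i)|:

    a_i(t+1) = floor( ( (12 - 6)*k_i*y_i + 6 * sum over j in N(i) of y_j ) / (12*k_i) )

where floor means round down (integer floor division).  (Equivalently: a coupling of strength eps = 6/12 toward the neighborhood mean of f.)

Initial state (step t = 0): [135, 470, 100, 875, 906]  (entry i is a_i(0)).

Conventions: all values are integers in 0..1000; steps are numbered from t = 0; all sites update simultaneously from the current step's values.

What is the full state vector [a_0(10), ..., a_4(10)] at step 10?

Simulating step by step:
t=0: [135, 470, 100, 875, 906]
t=1: [176, 310, 162, 172, 160]
t=2: [200, 253, 194, 198, 193]
t=3: [217, 238, 215, 216, 214]
t=4: [232, 240, 231, 231, 231]
t=5: [246, 250, 246, 246, 246]
t=6: [261, 263, 261, 261, 261]
t=7: [277, 278, 277, 277, 277]
t=8: [294, 294, 294, 294, 294]
t=9: [312, 312, 312, 312, 312]
t=10: [331, 331, 331, 331, 331]

Answer: [331, 331, 331, 331, 331]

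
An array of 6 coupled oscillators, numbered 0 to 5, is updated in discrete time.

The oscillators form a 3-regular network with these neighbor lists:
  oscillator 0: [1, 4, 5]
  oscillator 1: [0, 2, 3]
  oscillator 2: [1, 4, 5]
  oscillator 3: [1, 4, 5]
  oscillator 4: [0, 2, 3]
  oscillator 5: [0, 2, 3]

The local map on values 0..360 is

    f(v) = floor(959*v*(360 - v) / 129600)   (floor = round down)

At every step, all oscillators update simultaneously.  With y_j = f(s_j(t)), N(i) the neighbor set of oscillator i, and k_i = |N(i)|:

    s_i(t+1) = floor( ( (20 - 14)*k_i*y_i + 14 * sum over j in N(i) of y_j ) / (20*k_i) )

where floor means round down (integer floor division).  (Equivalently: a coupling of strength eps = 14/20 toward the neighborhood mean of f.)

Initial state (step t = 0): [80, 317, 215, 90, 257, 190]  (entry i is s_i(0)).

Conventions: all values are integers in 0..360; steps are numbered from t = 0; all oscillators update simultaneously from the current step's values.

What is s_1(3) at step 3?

Answer: s_1(3) = 214

Derivation:
t=0: [80, 317, 215, 90, 257, 190]
t=1: [174, 163, 193, 178, 192, 205]
t=2: [237, 238, 237, 237, 238, 237]
t=3: [214, 214, 214, 214, 214, 215]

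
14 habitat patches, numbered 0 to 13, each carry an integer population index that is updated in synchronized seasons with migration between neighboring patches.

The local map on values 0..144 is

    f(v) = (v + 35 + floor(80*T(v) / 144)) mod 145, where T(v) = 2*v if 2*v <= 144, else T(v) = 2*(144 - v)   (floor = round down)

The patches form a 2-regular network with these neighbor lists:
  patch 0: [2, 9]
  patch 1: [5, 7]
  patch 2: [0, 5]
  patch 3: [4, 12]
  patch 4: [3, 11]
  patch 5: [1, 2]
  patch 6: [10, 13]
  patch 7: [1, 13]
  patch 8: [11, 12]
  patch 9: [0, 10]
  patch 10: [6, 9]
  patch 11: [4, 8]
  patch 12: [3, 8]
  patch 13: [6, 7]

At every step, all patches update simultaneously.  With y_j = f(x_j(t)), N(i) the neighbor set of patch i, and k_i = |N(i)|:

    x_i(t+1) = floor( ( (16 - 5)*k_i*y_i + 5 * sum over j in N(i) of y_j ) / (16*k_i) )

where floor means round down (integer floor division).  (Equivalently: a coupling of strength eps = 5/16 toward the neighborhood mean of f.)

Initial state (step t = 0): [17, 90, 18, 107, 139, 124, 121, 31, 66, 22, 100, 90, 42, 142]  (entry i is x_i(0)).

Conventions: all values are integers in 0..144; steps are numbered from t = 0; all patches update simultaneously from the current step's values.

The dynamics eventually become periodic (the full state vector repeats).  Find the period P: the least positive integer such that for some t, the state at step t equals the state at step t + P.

Simulating step by step:
t=0: [17, 90, 18, 107, 139, 124, 121, 31, 66, 22, 100, 90, 42, 142]
t=1: [72, 48, 66, 50, 35, 42, 36, 80, 45, 72, 44, 37, 95, 44]
t=2: [39, 119, 45, 119, 113, 110, 116, 69, 113, 55, 111, 114, 69, 111]
t=3: [101, 36, 113, 36, 36, 51, 37, 35, 36, 28, 32, 37, 35, 36]
t=4: [46, 115, 53, 110, 111, 120, 110, 108, 110, 86, 102, 112, 108, 110]
t=5: [97, 37, 26, 37, 37, 30, 37, 37, 37, 54, 38, 37, 37, 37]
t=6: [41, 110, 82, 113, 113, 98, 113, 113, 113, 26, 97, 113, 113, 113]
t=7: [103, 37, 52, 37, 37, 38, 37, 37, 37, 86, 46, 37, 37, 37]
t=8: [54, 113, 122, 113, 113, 119, 115, 113, 113, 54, 114, 113, 113, 113]
t=9: [9, 36, 31, 37, 37, 36, 37, 37, 37, 9, 31, 37, 37, 37]
t=10: [61, 111, 94, 113, 113, 109, 110, 112, 113, 61, 94, 113, 113, 113]
t=11: [21, 37, 35, 37, 37, 37, 37, 37, 37, 21, 35, 37, 37, 37]
t=12: [83, 113, 104, 113, 113, 112, 112, 113, 113, 83, 104, 113, 113, 113]
t=13: [39, 37, 38, 37, 37, 37, 37, 37, 37, 39, 38, 37, 37, 37]
t=14: [116, 113, 115, 113, 113, 113, 113, 113, 113, 116, 115, 113, 113, 113]
t=15: [37, 37, 37, 37, 37, 37, 37, 37, 37, 37, 37, 37, 37, 37]
t=16: [113, 113, 113, 113, 113, 113, 113, 113, 113, 113, 113, 113, 113, 113]
t=17: [37, 37, 37, 37, 37, 37, 37, 37, 37, 37, 37, 37, 37, 37]

Answer: 2
Key observation: The state at step 15, [37, 37, 37, 37, 37, 37, 37, 37, 37, 37, 37, 37, 37, 37], reappears at step 17 — and no state repeats earlier — so the cycle the system enters has period 2.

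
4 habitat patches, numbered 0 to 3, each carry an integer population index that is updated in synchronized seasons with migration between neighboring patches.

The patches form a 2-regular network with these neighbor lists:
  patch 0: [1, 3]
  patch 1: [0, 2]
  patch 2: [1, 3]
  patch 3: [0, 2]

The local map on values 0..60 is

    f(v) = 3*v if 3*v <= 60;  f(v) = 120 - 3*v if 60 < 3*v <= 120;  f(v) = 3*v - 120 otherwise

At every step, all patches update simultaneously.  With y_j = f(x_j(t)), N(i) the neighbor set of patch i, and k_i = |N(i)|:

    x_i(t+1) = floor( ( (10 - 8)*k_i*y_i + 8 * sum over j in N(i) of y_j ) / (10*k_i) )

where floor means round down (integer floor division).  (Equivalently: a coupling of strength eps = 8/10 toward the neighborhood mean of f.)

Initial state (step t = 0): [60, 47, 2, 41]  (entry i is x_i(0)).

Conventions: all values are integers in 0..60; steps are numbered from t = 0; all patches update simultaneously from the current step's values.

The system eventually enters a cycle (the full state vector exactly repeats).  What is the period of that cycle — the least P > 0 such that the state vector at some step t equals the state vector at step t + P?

Simulating step by step:
t=0: [60, 47, 2, 41]
t=1: [21, 30, 10, 27]
t=2: [39, 40, 33, 42]
t=3: [3, 9, 6, 10]
t=4: [24, 16, 26, 16]
t=5: [48, 45, 46, 45]
t=6: [16, 19, 15, 19]
t=7: [55, 48, 54, 48]
t=8: [28, 39, 27, 39]
t=9: [9, 30, 10, 30]
t=10: [29, 28, 30, 28]
t=11: [35, 32, 34, 32]
t=12: [22, 18, 22, 18]
t=13: [54, 54, 54, 54]
t=14: [42, 42, 42, 42]
t=15: [6, 6, 6, 6]
t=16: [18, 18, 18, 18]
t=17: [54, 54, 54, 54]

Answer: 4
Key observation: The state at step 13, [54, 54, 54, 54], reappears at step 17 — and no state repeats earlier — so the cycle the system enters has period 4.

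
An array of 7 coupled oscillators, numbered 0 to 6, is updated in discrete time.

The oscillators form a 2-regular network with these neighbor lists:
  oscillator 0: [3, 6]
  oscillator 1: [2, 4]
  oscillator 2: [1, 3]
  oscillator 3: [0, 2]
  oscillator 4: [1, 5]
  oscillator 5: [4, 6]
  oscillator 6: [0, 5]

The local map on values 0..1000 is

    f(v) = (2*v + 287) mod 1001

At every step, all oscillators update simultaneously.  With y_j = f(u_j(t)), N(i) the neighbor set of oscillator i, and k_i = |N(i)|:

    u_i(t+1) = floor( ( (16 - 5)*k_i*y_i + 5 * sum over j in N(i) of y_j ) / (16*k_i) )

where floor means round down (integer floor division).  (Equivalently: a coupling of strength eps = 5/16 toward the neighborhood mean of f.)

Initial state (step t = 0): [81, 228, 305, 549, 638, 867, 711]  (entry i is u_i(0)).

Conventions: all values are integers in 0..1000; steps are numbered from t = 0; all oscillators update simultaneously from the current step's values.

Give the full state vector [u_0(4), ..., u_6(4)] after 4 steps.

Answer: [673, 645, 712, 326, 682, 294, 728]

Derivation:
t=0: [81, 228, 305, 549, 638, 867, 711]
t=1: [479, 738, 792, 474, 505, 211, 559]
t=2: [267, 706, 753, 334, 433, 596, 426]
t=3: [735, 627, 802, 908, 288, 373, 297]
t=4: [673, 645, 712, 326, 682, 294, 728]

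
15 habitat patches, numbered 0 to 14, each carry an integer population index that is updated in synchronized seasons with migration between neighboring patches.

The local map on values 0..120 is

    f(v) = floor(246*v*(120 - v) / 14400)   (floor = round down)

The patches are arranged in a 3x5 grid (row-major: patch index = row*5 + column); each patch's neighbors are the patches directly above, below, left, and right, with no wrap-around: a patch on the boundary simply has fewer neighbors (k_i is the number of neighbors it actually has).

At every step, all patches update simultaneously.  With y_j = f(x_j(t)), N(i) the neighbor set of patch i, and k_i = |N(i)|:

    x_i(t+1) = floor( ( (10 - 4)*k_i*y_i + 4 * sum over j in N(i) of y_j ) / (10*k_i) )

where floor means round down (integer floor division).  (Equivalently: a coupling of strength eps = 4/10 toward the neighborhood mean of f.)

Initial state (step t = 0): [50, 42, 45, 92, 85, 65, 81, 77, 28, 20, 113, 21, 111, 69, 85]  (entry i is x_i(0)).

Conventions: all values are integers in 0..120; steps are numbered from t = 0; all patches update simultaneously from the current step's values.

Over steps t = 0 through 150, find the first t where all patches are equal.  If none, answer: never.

Simulating step by step:
t=0: [50, 42, 45, 92, 85, 65, 81, 77, 28, 20, 113, 21, 111, 69, 85]  (not all equal)
t=1: [58, 55, 54, 46, 45, 53, 52, 50, 45, 39, 27, 32, 30, 50, 48]  (not all equal)
t=2: [60, 60, 59, 58, 56, 57, 58, 57, 57, 54, 46, 48, 49, 57, 57]  (not all equal)
t=3: [61, 61, 61, 61, 60, 60, 60, 60, 60, 60, 58, 59, 59, 60, 60]  (not all equal)
t=4: [61, 61, 61, 61, 61, 61, 61, 61, 61, 61, 61, 61, 61, 61, 61]  (all equal)

Answer: 4
Key observation: Synchronization is absorbing here: once all patches are equal they stay equal, and step 4 is the first all-equal step.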